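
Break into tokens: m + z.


Scan left to right, longest-match per lexeme
Tokens: ID(m), OP(+), ID(z)


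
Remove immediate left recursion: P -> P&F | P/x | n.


Left-recursive alternatives: P&F, P/x; non-recursive: n
Introduce P': P -> nP', P' -> &FP' | /xP' | ε


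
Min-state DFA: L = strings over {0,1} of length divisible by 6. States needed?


Track length mod 6: states 0..5, accept at 0
Minimal DFA: 6 states


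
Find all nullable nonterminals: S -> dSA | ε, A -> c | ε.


A nonterminal is nullable iff some alternative derives ε (directly, or every symbol in it is nullable)
Nullable: {A, S}


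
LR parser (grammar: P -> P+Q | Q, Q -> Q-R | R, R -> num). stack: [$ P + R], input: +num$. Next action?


'R' (not preceded by Q-) is the handle for Q -> R
Action: reduce (Q -> R)


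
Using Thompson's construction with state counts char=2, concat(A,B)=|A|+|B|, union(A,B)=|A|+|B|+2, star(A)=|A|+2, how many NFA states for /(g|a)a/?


Syntax tree has 3 char leaf(s), 1 union(s), 0 star(s)
chars contribute 3×2 = 6; each union adds +2; each star adds +2
Total: 6 + 2 + 0 = 8 states


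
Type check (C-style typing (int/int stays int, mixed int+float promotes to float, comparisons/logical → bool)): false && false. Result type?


Operand types: bool && bool
Rule: logical operators take bool operands and yield bool
Result type: bool


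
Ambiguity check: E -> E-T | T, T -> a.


precedence layered via separate nonterminal T: deterministic
Unambiguous


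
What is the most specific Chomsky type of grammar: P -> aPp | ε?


Single nonterminal LHS, but a^n p^n is not regular
Classification: Type 2 (Context-Free)


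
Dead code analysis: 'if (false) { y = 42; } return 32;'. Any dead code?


condition is constant false, so the whole block is unreachable
Dead: 'if (false) { y = 42; }'


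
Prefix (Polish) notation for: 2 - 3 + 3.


left-to-right (same/higher precedence on left): tree is (+ (- 2 3) 3)
Prefix: + - 2 3 3


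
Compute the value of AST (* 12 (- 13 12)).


Evaluate inner: (- 13 12) = 1
Evaluate root: (* 12 1) = 12
Result: 12


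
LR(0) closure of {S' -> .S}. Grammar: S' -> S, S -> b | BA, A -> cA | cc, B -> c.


Start: S' -> .S
For each item with dot before a nonterminal B, add B -> .γ for every B-production
Closure: [S' -> .S, S -> .b, S -> .BA, B -> .c]


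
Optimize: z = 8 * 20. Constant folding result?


8 * 20 = 160 at compile time
Optimized: z = 160


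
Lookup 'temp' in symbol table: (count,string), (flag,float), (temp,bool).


Lookup 'temp' → type bool


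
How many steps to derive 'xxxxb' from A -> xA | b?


Derivation: A => xA => xxA => xxxA => xxxxA => xxxxb
Steps: 5


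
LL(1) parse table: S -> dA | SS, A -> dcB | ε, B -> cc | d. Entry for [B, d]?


For [B, d]: 'd' ∈ FIRST(d)
Entry: B -> d


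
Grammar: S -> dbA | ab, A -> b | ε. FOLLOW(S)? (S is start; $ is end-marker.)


$ ∈ FOLLOW(S). For each A -> αBβ: add FIRST(β)\{ε} to FOLLOW(B); if β nullable, add FOLLOW(A).
FOLLOW(S) = {$}


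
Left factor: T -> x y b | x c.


Common prefix: 'x'
Factored: T -> x T', T' -> y b | c


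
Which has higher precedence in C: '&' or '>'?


'>' is relational (level 7); '&' is bitwise AND (level 5)
Higher level binds tighter
'>' has higher precedence than '&'


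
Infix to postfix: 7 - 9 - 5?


Left to right (same or higher precedence on left)
Postfix: 7 9 - 5 -


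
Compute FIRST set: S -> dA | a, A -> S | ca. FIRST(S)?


Per alternative of S: FIRST(dA) = {d}; FIRST(a) = {a}
FIRST(S) = {a, d}


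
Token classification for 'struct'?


Pattern: reserved word
Type: KEYWORD


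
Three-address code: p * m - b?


Break into single-operator statements:
t1 = p * m
t2 = t1 - b


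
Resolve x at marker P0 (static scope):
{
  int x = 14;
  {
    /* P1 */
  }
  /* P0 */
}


x declared in the same block as P0
x = 14


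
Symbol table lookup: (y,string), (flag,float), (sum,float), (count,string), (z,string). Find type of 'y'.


Lookup 'y' → type string


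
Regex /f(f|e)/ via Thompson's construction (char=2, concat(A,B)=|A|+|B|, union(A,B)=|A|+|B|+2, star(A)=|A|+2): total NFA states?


Syntax tree has 3 char leaf(s), 1 union(s), 0 star(s)
chars contribute 3×2 = 6; each union adds +2; each star adds +2
Total: 6 + 2 + 0 = 8 states


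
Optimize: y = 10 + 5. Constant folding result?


10 + 5 = 15 at compile time
Optimized: y = 15


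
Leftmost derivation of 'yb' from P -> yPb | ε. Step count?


Derivation: P => yPb => yb
Steps: 2


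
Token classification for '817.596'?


Pattern: digits with a decimal point
Type: FLOAT_LITERAL


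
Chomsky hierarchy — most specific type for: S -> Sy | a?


Left-linear: every RHS is a terminal or one nonterminal followed by a terminal
Classification: Type 3 (Regular)


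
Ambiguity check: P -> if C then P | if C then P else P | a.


dangling else: 'if C then if C then a else a' parses two ways
Ambiguous


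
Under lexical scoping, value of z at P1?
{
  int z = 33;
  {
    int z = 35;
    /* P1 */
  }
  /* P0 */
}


z declared in the same block as P1
z = 35


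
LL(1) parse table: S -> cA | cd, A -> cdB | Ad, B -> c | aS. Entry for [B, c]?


For [B, c]: 'c' ∈ FIRST(c)
Entry: B -> c


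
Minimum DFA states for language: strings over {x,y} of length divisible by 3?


Track length mod 3: states 0..2, accept at 0
Minimal DFA: 3 states


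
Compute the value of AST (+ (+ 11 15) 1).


Evaluate inner: (+ 11 15) = 26
Evaluate root: (+ 26 1) = 27
Result: 27


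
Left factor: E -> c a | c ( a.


Common prefix: 'c'
Factored: E -> c E', E' -> a | ( a


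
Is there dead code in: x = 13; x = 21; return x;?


first assignment to x is overwritten before any read
Dead: 'x = 13'


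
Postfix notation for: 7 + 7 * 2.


* has higher precedence, evaluate 7*2 first
Postfix: 7 7 2 * +


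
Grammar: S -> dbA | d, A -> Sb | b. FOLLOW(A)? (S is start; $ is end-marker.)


$ ∈ FOLLOW(S). For each A -> αBβ: add FIRST(β)\{ε} to FOLLOW(B); if β nullable, add FOLLOW(A).
FOLLOW(A) = {$, b}


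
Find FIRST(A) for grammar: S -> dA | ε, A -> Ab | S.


Per alternative of A: FIRST(Ab) = {b, d}; FIRST(S) = {d, ε}
FIRST(A) = {b, d, ε}


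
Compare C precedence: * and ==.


'*' is multiplicative (level 10); '==' is equality (level 6)
Higher level binds tighter
'*' has higher precedence than '=='


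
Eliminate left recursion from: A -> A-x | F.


Left-recursive alternatives: A-x; non-recursive: F
Introduce A': A -> FA', A' -> -xA' | ε


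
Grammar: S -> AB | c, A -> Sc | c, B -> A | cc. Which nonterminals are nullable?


A nonterminal is nullable iff some alternative derives ε (directly, or every symbol in it is nullable)
Nullable: {}


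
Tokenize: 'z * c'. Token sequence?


Scan left to right, longest-match per lexeme
Tokens: ID(z), OP(*), ID(c)


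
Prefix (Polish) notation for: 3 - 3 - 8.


left-to-right (same/higher precedence on left): tree is (- (- 3 3) 8)
Prefix: - - 3 3 8


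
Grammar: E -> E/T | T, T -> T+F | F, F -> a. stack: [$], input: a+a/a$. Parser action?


no handle on stack; shift 'a'
Action: shift


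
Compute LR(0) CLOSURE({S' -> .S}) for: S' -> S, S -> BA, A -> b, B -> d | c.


Start: S' -> .S
For each item with dot before a nonterminal B, add B -> .γ for every B-production
Closure: [S' -> .S, S -> .BA, B -> .d, B -> .c]


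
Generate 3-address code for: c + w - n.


Break into single-operator statements:
t1 = c + w
t2 = t1 - n


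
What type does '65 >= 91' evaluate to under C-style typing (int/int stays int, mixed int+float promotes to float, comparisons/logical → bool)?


Operand types: int >= int
Rule: comparison yields bool
Result type: bool


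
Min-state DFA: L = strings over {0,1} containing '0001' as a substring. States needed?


KMP-style automaton: 4 progress states + 1 absorbing accept = 5
Minimal DFA: 5 states


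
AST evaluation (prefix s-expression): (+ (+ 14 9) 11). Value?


Evaluate inner: (+ 14 9) = 23
Evaluate root: (+ 23 11) = 34
Result: 34


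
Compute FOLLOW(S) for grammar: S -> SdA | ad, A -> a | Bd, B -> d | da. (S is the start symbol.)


$ ∈ FOLLOW(S). For each A -> αBβ: add FIRST(β)\{ε} to FOLLOW(B); if β nullable, add FOLLOW(A).
FOLLOW(S) = {$, d}


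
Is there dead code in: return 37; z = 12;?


statement follows a return and is unreachable
Dead: 'z = 12'


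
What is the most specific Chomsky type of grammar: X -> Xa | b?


Left-linear: every RHS is a terminal or one nonterminal followed by a terminal
Classification: Type 3 (Regular)


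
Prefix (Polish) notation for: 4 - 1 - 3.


left-to-right (same/higher precedence on left): tree is (- (- 4 1) 3)
Prefix: - - 4 1 3


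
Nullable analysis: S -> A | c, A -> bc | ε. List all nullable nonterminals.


A nonterminal is nullable iff some alternative derives ε (directly, or every symbol in it is nullable)
Nullable: {A, S}


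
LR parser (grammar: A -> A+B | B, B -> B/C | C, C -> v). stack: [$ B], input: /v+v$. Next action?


shift '/' to continue B -> B/C
Action: shift


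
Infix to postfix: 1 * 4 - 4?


Left to right (same or higher precedence on left)
Postfix: 1 4 * 4 -


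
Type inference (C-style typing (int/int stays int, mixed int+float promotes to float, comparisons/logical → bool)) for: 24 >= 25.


Operand types: int >= int
Rule: comparison yields bool
Result type: bool


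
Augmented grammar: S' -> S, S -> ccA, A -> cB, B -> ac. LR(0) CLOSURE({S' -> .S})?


Start: S' -> .S
For each item with dot before a nonterminal B, add B -> .γ for every B-production
Closure: [S' -> .S, S -> .ccA]


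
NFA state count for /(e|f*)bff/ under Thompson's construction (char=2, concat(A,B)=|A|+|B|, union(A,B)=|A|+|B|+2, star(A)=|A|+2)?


Syntax tree has 5 char leaf(s), 1 union(s), 1 star(s)
chars contribute 5×2 = 10; each union adds +2; each star adds +2
Total: 10 + 2 + 2 = 14 states


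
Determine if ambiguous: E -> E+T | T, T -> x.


precedence layered via separate nonterminal T: deterministic
Unambiguous


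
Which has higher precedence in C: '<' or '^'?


'<' is relational (level 7); '^' is bitwise XOR (level 4)
Higher level binds tighter
'<' has higher precedence than '^'


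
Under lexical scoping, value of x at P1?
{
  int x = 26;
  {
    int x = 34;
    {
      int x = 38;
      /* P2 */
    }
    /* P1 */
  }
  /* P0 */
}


x declared in the same block as P1
x = 34


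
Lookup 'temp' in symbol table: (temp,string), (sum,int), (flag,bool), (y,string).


Lookup 'temp' → type string


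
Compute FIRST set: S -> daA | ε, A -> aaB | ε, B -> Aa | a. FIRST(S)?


Per alternative of S: FIRST(daA) = {d}; FIRST(ε) = {ε}
FIRST(S) = {d, ε}


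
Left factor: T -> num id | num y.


Common prefix: 'num'
Factored: T -> num T', T' -> id | y


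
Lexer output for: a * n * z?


Scan left to right, longest-match per lexeme
Tokens: ID(a), OP(*), ID(n), OP(*), ID(z)


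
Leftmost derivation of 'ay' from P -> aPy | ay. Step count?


Derivation: P => ay
Steps: 1


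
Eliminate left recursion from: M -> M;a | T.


Left-recursive alternatives: M;a; non-recursive: T
Introduce M': M -> TM', M' -> ;aM' | ε


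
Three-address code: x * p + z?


Break into single-operator statements:
t1 = x * p
t2 = t1 + z


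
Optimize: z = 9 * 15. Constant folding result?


9 * 15 = 135 at compile time
Optimized: z = 135


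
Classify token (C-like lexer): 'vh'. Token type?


Pattern: letter/underscore followed by alphanumerics, not a keyword
Type: IDENTIFIER


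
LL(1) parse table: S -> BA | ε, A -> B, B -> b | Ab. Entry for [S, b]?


For [S, b]: 'b' ∈ FIRST(BA)
Entry: S -> BA


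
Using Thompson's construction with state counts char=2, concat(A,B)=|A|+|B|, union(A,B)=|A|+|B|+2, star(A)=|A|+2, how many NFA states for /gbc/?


Syntax tree has 3 char leaf(s), 0 union(s), 0 star(s)
chars contribute 3×2 = 6; each union adds +2; each star adds +2
Total: 6 + 0 + 0 = 6 states


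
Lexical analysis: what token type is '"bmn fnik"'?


Pattern: double-quoted sequence
Type: STRING_LITERAL


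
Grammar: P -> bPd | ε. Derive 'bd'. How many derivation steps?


Derivation: P => bPd => bd
Steps: 2


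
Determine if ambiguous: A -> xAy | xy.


balanced x^n…y^n: each string has a unique parse
Unambiguous


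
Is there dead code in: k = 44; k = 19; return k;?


first assignment to k is overwritten before any read
Dead: 'k = 44'


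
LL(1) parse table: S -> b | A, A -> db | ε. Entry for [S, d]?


For [S, d]: 'd' ∈ FIRST(A)
Entry: S -> A


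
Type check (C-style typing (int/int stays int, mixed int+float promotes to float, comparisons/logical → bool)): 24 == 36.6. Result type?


Operand types: int == float
Rule: comparison yields bool
Result type: bool


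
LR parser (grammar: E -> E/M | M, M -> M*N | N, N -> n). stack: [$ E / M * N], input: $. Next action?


handle 'M*N' on top
Action: reduce (M -> M*N)


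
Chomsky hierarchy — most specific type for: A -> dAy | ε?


Single nonterminal LHS, but d^n y^n is not regular
Classification: Type 2 (Context-Free)


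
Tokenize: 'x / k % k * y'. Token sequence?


Scan left to right, longest-match per lexeme
Tokens: ID(x), OP(/), ID(k), OP(%), ID(k), OP(*), ID(y)


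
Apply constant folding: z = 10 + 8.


10 + 8 = 18 at compile time
Optimized: z = 18


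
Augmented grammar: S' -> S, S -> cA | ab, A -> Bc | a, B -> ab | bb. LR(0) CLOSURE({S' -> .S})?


Start: S' -> .S
For each item with dot before a nonterminal B, add B -> .γ for every B-production
Closure: [S' -> .S, S -> .cA, S -> .ab]


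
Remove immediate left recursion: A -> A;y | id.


Left-recursive alternatives: A;y; non-recursive: id
Introduce A': A -> idA', A' -> ;yA' | ε


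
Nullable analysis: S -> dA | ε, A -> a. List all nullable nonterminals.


A nonterminal is nullable iff some alternative derives ε (directly, or every symbol in it is nullable)
Nullable: {S}


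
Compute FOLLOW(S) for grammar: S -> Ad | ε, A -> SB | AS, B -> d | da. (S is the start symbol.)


$ ∈ FOLLOW(S). For each A -> αBβ: add FIRST(β)\{ε} to FOLLOW(B); if β nullable, add FOLLOW(A).
FOLLOW(S) = {$, d}


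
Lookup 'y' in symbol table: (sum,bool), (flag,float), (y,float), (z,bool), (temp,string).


Lookup 'y' → type float


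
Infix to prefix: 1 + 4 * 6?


'*' binds tighter: tree is (+ 1 (* 4 6))
Prefix: + 1 * 4 6


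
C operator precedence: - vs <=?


'-' is additive (level 9); '<=' is relational (level 7)
Higher level binds tighter
'-' has higher precedence than '<='


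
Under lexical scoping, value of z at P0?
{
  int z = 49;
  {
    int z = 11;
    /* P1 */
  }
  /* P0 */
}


z declared in the same block as P0
z = 49


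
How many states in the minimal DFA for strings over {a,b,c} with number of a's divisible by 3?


Track (count of a) mod 3: states 0..2, accept at 0
Minimal DFA: 3 states


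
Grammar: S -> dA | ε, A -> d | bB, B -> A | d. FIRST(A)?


Per alternative of A: FIRST(d) = {d}; FIRST(bB) = {b}
FIRST(A) = {b, d}


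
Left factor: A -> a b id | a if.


Common prefix: 'a'
Factored: A -> a A', A' -> b id | if


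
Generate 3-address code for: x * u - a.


Break into single-operator statements:
t1 = x * u
t2 = t1 - a


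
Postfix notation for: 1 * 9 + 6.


Left to right (same or higher precedence on left)
Postfix: 1 9 * 6 +


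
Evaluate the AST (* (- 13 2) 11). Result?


Evaluate inner: (- 13 2) = 11
Evaluate root: (* 11 11) = 121
Result: 121


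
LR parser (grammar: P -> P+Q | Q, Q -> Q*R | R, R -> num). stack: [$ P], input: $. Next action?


start symbol P on stack, input exhausted
Action: accept


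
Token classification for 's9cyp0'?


Pattern: letter/underscore followed by alphanumerics, not a keyword
Type: IDENTIFIER


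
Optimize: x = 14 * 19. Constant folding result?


14 * 19 = 266 at compile time
Optimized: x = 266


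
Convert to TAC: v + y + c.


Break into single-operator statements:
t1 = v + y
t2 = t1 + c


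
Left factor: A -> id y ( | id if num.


Common prefix: 'id'
Factored: A -> id A', A' -> y ( | if num


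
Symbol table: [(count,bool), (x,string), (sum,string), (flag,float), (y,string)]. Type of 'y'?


Lookup 'y' → type string


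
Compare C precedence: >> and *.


'*' is multiplicative (level 10); '>>' is shift (level 8)
Higher level binds tighter
'*' has higher precedence than '>>'


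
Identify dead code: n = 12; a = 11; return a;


n is assigned but never read
Dead: 'n = 12'


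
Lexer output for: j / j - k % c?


Scan left to right, longest-match per lexeme
Tokens: ID(j), OP(/), ID(j), OP(-), ID(k), OP(%), ID(c)


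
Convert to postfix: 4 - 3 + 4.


Left to right (same or higher precedence on left)
Postfix: 4 3 - 4 +


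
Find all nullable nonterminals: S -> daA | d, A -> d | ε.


A nonterminal is nullable iff some alternative derives ε (directly, or every symbol in it is nullable)
Nullable: {A}


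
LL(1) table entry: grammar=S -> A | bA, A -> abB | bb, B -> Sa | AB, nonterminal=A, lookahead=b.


For [A, b]: 'b' ∈ FIRST(bb)
Entry: A -> bb


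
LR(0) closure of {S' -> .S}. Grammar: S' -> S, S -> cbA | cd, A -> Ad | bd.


Start: S' -> .S
For each item with dot before a nonterminal B, add B -> .γ for every B-production
Closure: [S' -> .S, S -> .cbA, S -> .cd]


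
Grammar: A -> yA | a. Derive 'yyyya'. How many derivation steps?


Derivation: A => yA => yyA => yyyA => yyyyA => yyyya
Steps: 5


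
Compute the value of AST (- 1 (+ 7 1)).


Evaluate inner: (+ 7 1) = 8
Evaluate root: (- 1 8) = -7
Result: -7


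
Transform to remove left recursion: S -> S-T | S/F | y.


Left-recursive alternatives: S-T, S/F; non-recursive: y
Introduce S': S -> yS', S' -> -TS' | /FS' | ε


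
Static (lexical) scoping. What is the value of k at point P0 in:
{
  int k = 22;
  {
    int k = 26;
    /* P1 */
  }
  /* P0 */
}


k declared in the same block as P0
k = 22


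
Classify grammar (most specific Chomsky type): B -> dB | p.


Right-linear: every RHS is a terminal or a terminal followed by one nonterminal
Classification: Type 3 (Regular)


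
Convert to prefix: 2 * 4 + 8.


left-to-right (same/higher precedence on left): tree is (+ (* 2 4) 8)
Prefix: + * 2 4 8


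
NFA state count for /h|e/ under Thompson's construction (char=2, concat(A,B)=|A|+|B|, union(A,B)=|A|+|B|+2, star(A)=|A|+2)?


Syntax tree has 2 char leaf(s), 1 union(s), 0 star(s)
chars contribute 2×2 = 4; each union adds +2; each star adds +2
Total: 4 + 2 + 0 = 6 states


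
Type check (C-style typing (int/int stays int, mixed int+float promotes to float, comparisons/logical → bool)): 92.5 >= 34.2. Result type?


Operand types: float >= float
Rule: comparison yields bool
Result type: bool


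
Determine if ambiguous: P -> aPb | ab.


balanced a^n…b^n: each string has a unique parse
Unambiguous


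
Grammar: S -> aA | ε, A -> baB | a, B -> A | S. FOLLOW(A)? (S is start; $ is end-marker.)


$ ∈ FOLLOW(S). For each A -> αBβ: add FIRST(β)\{ε} to FOLLOW(B); if β nullable, add FOLLOW(A).
FOLLOW(A) = {$}


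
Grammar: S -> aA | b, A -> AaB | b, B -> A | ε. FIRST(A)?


Per alternative of A: FIRST(AaB) = {b}; FIRST(b) = {b}
FIRST(A) = {b}


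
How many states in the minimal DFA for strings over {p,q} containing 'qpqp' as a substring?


KMP-style automaton: 4 progress states + 1 absorbing accept = 5
Minimal DFA: 5 states


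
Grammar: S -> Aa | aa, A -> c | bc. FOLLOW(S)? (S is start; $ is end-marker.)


$ ∈ FOLLOW(S). For each A -> αBβ: add FIRST(β)\{ε} to FOLLOW(B); if β nullable, add FOLLOW(A).
FOLLOW(S) = {$}


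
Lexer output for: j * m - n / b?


Scan left to right, longest-match per lexeme
Tokens: ID(j), OP(*), ID(m), OP(-), ID(n), OP(/), ID(b)


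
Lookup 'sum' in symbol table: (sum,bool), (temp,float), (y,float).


Lookup 'sum' → type bool


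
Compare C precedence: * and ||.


'*' is multiplicative (level 10); '||' is logical OR (level 1)
Higher level binds tighter
'*' has higher precedence than '||'


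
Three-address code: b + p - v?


Break into single-operator statements:
t1 = b + p
t2 = t1 - v


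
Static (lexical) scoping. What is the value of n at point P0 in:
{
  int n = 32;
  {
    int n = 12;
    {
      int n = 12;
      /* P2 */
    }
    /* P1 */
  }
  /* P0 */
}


n declared in the same block as P0
n = 32


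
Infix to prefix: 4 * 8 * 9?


left-to-right (same/higher precedence on left): tree is (* (* 4 8) 9)
Prefix: * * 4 8 9


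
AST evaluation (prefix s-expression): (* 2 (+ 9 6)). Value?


Evaluate inner: (+ 9 6) = 15
Evaluate root: (* 2 15) = 30
Result: 30


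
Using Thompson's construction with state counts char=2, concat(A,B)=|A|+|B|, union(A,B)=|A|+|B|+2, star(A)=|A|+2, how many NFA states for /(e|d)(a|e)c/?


Syntax tree has 5 char leaf(s), 2 union(s), 0 star(s)
chars contribute 5×2 = 10; each union adds +2; each star adds +2
Total: 10 + 4 + 0 = 14 states


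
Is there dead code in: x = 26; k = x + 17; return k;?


x is read by k's definition; k is returned
No dead code


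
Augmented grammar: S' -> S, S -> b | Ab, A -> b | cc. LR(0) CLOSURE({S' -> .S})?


Start: S' -> .S
For each item with dot before a nonterminal B, add B -> .γ for every B-production
Closure: [S' -> .S, S -> .b, S -> .Ab, A -> .b, A -> .cc]


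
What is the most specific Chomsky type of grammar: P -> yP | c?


Right-linear: every RHS is a terminal or a terminal followed by one nonterminal
Classification: Type 3 (Regular)


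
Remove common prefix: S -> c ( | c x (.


Common prefix: 'c'
Factored: S -> c S', S' -> ( | x (


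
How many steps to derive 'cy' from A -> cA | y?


Derivation: A => cA => cy
Steps: 2


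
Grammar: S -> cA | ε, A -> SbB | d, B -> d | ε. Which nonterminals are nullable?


A nonterminal is nullable iff some alternative derives ε (directly, or every symbol in it is nullable)
Nullable: {B, S}


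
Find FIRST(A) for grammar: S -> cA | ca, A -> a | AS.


Per alternative of A: FIRST(a) = {a}; FIRST(AS) = {a}
FIRST(A) = {a}


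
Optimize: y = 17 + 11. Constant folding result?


17 + 11 = 28 at compile time
Optimized: y = 28


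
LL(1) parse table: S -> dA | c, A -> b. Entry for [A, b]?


For [A, b]: 'b' ∈ FIRST(b)
Entry: A -> b


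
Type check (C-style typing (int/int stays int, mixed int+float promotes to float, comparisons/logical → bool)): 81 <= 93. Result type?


Operand types: int <= int
Rule: comparison yields bool
Result type: bool


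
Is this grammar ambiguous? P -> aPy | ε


balanced a^n…y^n: each string has a unique parse
Unambiguous


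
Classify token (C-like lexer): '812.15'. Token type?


Pattern: digits with a decimal point
Type: FLOAT_LITERAL


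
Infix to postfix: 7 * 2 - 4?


Left to right (same or higher precedence on left)
Postfix: 7 2 * 4 -


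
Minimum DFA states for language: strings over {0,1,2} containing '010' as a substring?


KMP-style automaton: 3 progress states + 1 absorbing accept = 4
Minimal DFA: 4 states


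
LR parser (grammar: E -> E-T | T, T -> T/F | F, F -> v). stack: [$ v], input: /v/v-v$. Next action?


'v' on top is the handle for F -> v
Action: reduce (F -> v)


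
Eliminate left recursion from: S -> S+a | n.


Left-recursive alternatives: S+a; non-recursive: n
Introduce S': S -> nS', S' -> +aS' | ε


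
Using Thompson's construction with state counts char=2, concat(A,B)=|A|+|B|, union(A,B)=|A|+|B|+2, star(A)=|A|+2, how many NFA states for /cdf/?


Syntax tree has 3 char leaf(s), 0 union(s), 0 star(s)
chars contribute 3×2 = 6; each union adds +2; each star adds +2
Total: 6 + 0 + 0 = 6 states


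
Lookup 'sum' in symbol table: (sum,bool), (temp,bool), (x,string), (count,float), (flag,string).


Lookup 'sum' → type bool


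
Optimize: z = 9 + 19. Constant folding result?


9 + 19 = 28 at compile time
Optimized: z = 28


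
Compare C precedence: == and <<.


'<<' is shift (level 8); '==' is equality (level 6)
Higher level binds tighter
'<<' has higher precedence than '=='


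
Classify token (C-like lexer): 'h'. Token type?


Pattern: letter/underscore followed by alphanumerics, not a keyword
Type: IDENTIFIER


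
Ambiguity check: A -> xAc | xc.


balanced x^n…c^n: each string has a unique parse
Unambiguous


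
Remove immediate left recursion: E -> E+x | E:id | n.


Left-recursive alternatives: E+x, E:id; non-recursive: n
Introduce E': E -> nE', E' -> +xE' | :idE' | ε


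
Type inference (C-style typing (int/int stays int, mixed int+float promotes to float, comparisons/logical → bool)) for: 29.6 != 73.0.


Operand types: float != float
Rule: comparison yields bool
Result type: bool


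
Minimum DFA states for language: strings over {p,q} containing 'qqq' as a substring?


KMP-style automaton: 3 progress states + 1 absorbing accept = 4
Minimal DFA: 4 states


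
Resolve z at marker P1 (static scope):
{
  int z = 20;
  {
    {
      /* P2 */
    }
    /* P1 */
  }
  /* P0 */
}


P1's block does not declare z; resolves to the enclosing declaration at depth 0
z = 20


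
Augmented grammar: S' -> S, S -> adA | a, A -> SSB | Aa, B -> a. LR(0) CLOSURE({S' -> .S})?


Start: S' -> .S
For each item with dot before a nonterminal B, add B -> .γ for every B-production
Closure: [S' -> .S, S -> .adA, S -> .a]


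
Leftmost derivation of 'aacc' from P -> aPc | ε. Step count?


Derivation: P => aPc => aaPcc => aacc
Steps: 3


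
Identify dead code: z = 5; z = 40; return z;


first assignment to z is overwritten before any read
Dead: 'z = 5'


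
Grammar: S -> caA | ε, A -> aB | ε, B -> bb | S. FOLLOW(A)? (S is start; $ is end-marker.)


$ ∈ FOLLOW(S). For each A -> αBβ: add FIRST(β)\{ε} to FOLLOW(B); if β nullable, add FOLLOW(A).
FOLLOW(A) = {$}


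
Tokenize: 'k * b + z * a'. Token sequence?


Scan left to right, longest-match per lexeme
Tokens: ID(k), OP(*), ID(b), OP(+), ID(z), OP(*), ID(a)


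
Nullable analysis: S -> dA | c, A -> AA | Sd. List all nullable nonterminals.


A nonterminal is nullable iff some alternative derives ε (directly, or every symbol in it is nullable)
Nullable: {}


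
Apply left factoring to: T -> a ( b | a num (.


Common prefix: 'a'
Factored: T -> a T', T' -> ( b | num (


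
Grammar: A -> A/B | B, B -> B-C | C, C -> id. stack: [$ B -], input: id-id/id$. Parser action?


no handle; shift 'id'
Action: shift


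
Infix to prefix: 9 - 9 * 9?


'*' binds tighter: tree is (- 9 (* 9 9))
Prefix: - 9 * 9 9


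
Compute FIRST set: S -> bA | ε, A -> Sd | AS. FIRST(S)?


Per alternative of S: FIRST(bA) = {b}; FIRST(ε) = {ε}
FIRST(S) = {b, ε}


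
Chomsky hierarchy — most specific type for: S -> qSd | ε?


Single nonterminal LHS, but q^n d^n is not regular
Classification: Type 2 (Context-Free)


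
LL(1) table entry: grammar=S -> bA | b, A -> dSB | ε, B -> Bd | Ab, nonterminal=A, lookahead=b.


For [A, b]: ε is nullable and 'b' ∈ FOLLOW(A)
Entry: A -> ε


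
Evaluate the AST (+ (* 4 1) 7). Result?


Evaluate inner: (* 4 1) = 4
Evaluate root: (+ 4 7) = 11
Result: 11


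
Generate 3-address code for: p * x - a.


Break into single-operator statements:
t1 = p * x
t2 = t1 - a


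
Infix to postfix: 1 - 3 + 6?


Left to right (same or higher precedence on left)
Postfix: 1 3 - 6 +


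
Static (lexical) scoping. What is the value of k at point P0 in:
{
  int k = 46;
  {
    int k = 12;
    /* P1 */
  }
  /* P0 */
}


k declared in the same block as P0
k = 46


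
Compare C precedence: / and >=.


'/' is multiplicative (level 10); '>=' is relational (level 7)
Higher level binds tighter
'/' has higher precedence than '>='


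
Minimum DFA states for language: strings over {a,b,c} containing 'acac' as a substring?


KMP-style automaton: 4 progress states + 1 absorbing accept = 5
Minimal DFA: 5 states


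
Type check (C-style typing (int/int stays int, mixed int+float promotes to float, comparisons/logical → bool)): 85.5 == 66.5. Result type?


Operand types: float == float
Rule: comparison yields bool
Result type: bool


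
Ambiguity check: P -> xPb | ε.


balanced x^n…b^n: each string has a unique parse
Unambiguous


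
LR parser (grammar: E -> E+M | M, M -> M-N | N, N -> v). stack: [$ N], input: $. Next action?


'N' (not preceded by M-) is the handle for M -> N
Action: reduce (M -> N)


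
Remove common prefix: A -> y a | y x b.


Common prefix: 'y'
Factored: A -> y A', A' -> a | x b


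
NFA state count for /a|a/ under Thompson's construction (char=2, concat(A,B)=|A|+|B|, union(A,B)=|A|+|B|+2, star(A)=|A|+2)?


Syntax tree has 2 char leaf(s), 1 union(s), 0 star(s)
chars contribute 2×2 = 4; each union adds +2; each star adds +2
Total: 4 + 2 + 0 = 6 states


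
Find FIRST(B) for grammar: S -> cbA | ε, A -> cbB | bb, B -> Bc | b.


Per alternative of B: FIRST(Bc) = {b}; FIRST(b) = {b}
FIRST(B) = {b}


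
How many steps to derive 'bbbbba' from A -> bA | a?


Derivation: A => bA => bbA => bbbA => bbbbA => bbbbbA => bbbbba
Steps: 6


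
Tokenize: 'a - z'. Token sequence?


Scan left to right, longest-match per lexeme
Tokens: ID(a), OP(-), ID(z)


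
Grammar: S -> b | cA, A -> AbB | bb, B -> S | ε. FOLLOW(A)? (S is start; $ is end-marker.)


$ ∈ FOLLOW(S). For each A -> αBβ: add FIRST(β)\{ε} to FOLLOW(B); if β nullable, add FOLLOW(A).
FOLLOW(A) = {$, b}


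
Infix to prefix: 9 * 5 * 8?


left-to-right (same/higher precedence on left): tree is (* (* 9 5) 8)
Prefix: * * 9 5 8


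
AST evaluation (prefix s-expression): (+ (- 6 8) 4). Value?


Evaluate inner: (- 6 8) = -2
Evaluate root: (+ -2 4) = 2
Result: 2


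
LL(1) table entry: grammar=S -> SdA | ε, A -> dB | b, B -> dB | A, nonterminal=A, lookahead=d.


For [A, d]: 'd' ∈ FIRST(dB)
Entry: A -> dB


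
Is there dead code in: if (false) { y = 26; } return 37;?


condition is constant false, so the whole block is unreachable
Dead: 'if (false) { y = 26; }'


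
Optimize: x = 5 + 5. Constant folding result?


5 + 5 = 10 at compile time
Optimized: x = 10


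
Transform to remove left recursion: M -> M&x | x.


Left-recursive alternatives: M&x; non-recursive: x
Introduce M': M -> xM', M' -> &xM' | ε


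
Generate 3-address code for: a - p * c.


Break into single-operator statements:
t1 = p * c
t2 = a - t1


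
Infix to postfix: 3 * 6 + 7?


Left to right (same or higher precedence on left)
Postfix: 3 6 * 7 +


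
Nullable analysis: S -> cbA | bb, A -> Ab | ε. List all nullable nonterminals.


A nonterminal is nullable iff some alternative derives ε (directly, or every symbol in it is nullable)
Nullable: {A}


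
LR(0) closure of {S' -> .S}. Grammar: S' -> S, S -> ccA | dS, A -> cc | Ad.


Start: S' -> .S
For each item with dot before a nonterminal B, add B -> .γ for every B-production
Closure: [S' -> .S, S -> .ccA, S -> .dS]


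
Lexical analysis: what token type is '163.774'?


Pattern: digits with a decimal point
Type: FLOAT_LITERAL


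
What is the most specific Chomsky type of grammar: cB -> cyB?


LHS has context (more than one symbol) and |LHS| ≤ |RHS|
Classification: Type 1 (Context-Sensitive)


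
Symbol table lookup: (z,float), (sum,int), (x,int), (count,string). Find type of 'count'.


Lookup 'count' → type string


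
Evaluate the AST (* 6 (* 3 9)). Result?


Evaluate inner: (* 3 9) = 27
Evaluate root: (* 6 27) = 162
Result: 162


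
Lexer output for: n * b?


Scan left to right, longest-match per lexeme
Tokens: ID(n), OP(*), ID(b)


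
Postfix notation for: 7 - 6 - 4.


Left to right (same or higher precedence on left)
Postfix: 7 6 - 4 -


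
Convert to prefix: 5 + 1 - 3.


left-to-right (same/higher precedence on left): tree is (- (+ 5 1) 3)
Prefix: - + 5 1 3


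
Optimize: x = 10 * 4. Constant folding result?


10 * 4 = 40 at compile time
Optimized: x = 40


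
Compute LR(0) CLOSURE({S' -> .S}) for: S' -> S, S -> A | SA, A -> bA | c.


Start: S' -> .S
For each item with dot before a nonterminal B, add B -> .γ for every B-production
Closure: [S' -> .S, S -> .A, S -> .SA, A -> .bA, A -> .c]


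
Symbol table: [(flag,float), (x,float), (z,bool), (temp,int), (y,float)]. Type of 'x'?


Lookup 'x' → type float


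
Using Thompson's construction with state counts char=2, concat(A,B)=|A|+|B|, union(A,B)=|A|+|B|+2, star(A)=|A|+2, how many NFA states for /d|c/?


Syntax tree has 2 char leaf(s), 1 union(s), 0 star(s)
chars contribute 2×2 = 4; each union adds +2; each star adds +2
Total: 4 + 2 + 0 = 6 states


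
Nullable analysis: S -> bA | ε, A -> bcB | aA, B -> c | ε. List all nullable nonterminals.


A nonterminal is nullable iff some alternative derives ε (directly, or every symbol in it is nullable)
Nullable: {B, S}


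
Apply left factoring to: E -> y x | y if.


Common prefix: 'y'
Factored: E -> y E', E' -> x | if


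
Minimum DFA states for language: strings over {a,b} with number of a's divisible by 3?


Track (count of a) mod 3: states 0..2, accept at 0
Minimal DFA: 3 states


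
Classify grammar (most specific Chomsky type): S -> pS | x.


Right-linear: every RHS is a terminal or a terminal followed by one nonterminal
Classification: Type 3 (Regular)


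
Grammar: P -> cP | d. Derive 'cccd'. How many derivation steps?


Derivation: P => cP => ccP => cccP => cccd
Steps: 4


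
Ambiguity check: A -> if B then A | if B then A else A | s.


dangling else: 'if B then if B then s else s' parses two ways
Ambiguous


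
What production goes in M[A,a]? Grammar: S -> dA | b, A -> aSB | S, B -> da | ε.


For [A, a]: 'a' ∈ FIRST(aSB)
Entry: A -> aSB


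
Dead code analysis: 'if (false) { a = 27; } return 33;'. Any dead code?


condition is constant false, so the whole block is unreachable
Dead: 'if (false) { a = 27; }'


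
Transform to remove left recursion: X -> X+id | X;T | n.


Left-recursive alternatives: X+id, X;T; non-recursive: n
Introduce X': X -> nX', X' -> +idX' | ;TX' | ε


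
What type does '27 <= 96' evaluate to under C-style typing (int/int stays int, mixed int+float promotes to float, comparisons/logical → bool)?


Operand types: int <= int
Rule: comparison yields bool
Result type: bool


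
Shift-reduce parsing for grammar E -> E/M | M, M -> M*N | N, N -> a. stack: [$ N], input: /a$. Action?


'N' (not preceded by M*) is the handle for M -> N
Action: reduce (M -> N)


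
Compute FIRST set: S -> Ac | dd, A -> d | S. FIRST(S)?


Per alternative of S: FIRST(Ac) = {d}; FIRST(dd) = {d}
FIRST(S) = {d}


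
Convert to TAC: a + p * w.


Break into single-operator statements:
t1 = p * w
t2 = a + t1


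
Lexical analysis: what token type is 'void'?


Pattern: reserved word
Type: KEYWORD


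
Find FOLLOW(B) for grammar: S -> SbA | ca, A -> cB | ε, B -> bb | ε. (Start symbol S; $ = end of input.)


$ ∈ FOLLOW(S). For each A -> αBβ: add FIRST(β)\{ε} to FOLLOW(B); if β nullable, add FOLLOW(A).
FOLLOW(B) = {$, b}


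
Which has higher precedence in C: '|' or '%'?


'%' is multiplicative (level 10); '|' is bitwise OR (level 3)
Higher level binds tighter
'%' has higher precedence than '|'


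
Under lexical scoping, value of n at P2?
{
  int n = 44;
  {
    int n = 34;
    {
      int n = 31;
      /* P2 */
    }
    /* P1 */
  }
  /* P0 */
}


n declared in the same block as P2
n = 31


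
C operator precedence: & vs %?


'%' is multiplicative (level 10); '&' is bitwise AND (level 5)
Higher level binds tighter
'%' has higher precedence than '&'


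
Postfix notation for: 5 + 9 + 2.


Left to right (same or higher precedence on left)
Postfix: 5 9 + 2 +


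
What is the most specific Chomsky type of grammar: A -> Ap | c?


Left-linear: every RHS is a terminal or one nonterminal followed by a terminal
Classification: Type 3 (Regular)


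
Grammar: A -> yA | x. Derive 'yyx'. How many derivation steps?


Derivation: A => yA => yyA => yyx
Steps: 3


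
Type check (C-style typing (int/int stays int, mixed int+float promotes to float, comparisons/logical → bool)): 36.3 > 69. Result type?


Operand types: float > int
Rule: comparison yields bool
Result type: bool


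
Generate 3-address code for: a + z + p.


Break into single-operator statements:
t1 = a + z
t2 = t1 + p


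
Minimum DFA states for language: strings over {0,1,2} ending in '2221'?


Track the longest suffix of input matching a prefix of '2221': 5 classes (prefixes of length 0..4)
Minimal DFA: 5 states


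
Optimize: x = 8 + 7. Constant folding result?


8 + 7 = 15 at compile time
Optimized: x = 15


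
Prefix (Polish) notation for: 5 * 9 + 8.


left-to-right (same/higher precedence on left): tree is (+ (* 5 9) 8)
Prefix: + * 5 9 8


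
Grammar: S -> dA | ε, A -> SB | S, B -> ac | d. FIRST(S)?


Per alternative of S: FIRST(dA) = {d}; FIRST(ε) = {ε}
FIRST(S) = {d, ε}


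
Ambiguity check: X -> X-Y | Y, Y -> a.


precedence layered via separate nonterminal Y: deterministic
Unambiguous


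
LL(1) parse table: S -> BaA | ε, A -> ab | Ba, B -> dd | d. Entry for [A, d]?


For [A, d]: 'd' ∈ FIRST(Ba)
Entry: A -> Ba


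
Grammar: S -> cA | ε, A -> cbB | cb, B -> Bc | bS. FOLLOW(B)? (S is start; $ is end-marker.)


$ ∈ FOLLOW(S). For each A -> αBβ: add FIRST(β)\{ε} to FOLLOW(B); if β nullable, add FOLLOW(A).
FOLLOW(B) = {$, c}


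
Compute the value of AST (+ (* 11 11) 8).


Evaluate inner: (* 11 11) = 121
Evaluate root: (+ 121 8) = 129
Result: 129


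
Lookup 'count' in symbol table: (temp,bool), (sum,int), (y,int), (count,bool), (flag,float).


Lookup 'count' → type bool


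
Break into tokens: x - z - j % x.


Scan left to right, longest-match per lexeme
Tokens: ID(x), OP(-), ID(z), OP(-), ID(j), OP(%), ID(x)


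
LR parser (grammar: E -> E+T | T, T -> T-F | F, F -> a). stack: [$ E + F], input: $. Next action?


'F' (not preceded by T-) is the handle for T -> F
Action: reduce (T -> F)


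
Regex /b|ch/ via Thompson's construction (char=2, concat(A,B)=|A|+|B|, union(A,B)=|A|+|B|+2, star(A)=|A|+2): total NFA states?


Syntax tree has 3 char leaf(s), 1 union(s), 0 star(s)
chars contribute 3×2 = 6; each union adds +2; each star adds +2
Total: 6 + 2 + 0 = 8 states


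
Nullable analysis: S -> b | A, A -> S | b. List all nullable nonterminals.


A nonterminal is nullable iff some alternative derives ε (directly, or every symbol in it is nullable)
Nullable: {}


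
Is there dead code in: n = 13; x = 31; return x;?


n is assigned but never read
Dead: 'n = 13'


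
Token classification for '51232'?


Pattern: digits only
Type: INTEGER_LITERAL


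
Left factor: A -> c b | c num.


Common prefix: 'c'
Factored: A -> c A', A' -> b | num
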